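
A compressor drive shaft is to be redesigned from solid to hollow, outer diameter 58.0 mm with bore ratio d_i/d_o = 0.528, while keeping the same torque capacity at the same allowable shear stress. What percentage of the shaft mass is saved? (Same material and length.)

23.9 %

Equal τ_max and T ⇒ the solid shaft needs d_s³ = d_o³(1−k⁴), so d_s = 58.0·(1−0.528⁴)^(1/3) = 56.46 mm.
Area ratio A_h/A_s = d_o²(1−k²)/d_s² = (1−k²)/(1−k⁴)^(2/3) = 0.7612.
Mass saving = 1 − 0.7612 = 23.9 %.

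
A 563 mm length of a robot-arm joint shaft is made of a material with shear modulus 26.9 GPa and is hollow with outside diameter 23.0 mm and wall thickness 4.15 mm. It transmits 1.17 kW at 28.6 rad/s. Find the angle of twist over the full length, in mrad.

37.4 mrad

ω = 28.6 rad/s, so T = P/ω = 1.17×10³ / 28.60 = 40.91 N·m.
J = π(d_o⁴ − d_i⁴)/32 = π(0.0230⁴ − 0.0147⁴)/32 = 2.289×10^-8 m⁴.
θ = T·L/(G·J) = 40.91 × 0.563 / (26.9×10⁹ × 2.289×10^-8) = 0.03741 rad.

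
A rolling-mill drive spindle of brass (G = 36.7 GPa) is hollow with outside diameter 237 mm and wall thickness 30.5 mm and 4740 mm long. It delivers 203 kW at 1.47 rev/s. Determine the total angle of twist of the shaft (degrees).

ω = 2π·1.47 = 9.236 rad/s, so T = P/ω = 203×10³ / 9.236 = 21980 N·m.
J = π(d_o⁴ − d_i⁴)/32 = π(0.237⁴ − 0.176⁴)/32 = 2.155×10^-4 m⁴.
θ = T·L/(G·J) = 21980 × 4.74 / (36.7×10⁹ × 2.155×10^-4) = 0.01317 rad.

0.755°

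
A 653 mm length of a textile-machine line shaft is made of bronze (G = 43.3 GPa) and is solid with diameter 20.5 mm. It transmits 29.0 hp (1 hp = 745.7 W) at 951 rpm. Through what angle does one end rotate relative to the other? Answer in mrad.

ω = 2π·951/60 = 99.59 rad/s, so T = P/ω = 29.0×745.7 / 99.59 = 217.1 N·m.
J = πd⁴/32 = π(0.0205)⁴/32 = 1.734×10^-8 m⁴.
θ = T·L/(G·J) = 217.1 × 0.653 / (43.3×10⁹ × 1.734×10^-8) = 0.1889 rad.

189 mrad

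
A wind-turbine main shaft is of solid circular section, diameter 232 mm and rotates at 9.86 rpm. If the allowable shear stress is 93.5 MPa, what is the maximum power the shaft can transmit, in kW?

237 kW

J = πd⁴/32 = π(0.232)⁴/32 = 2.844×10^-4 m⁴.
T_max = τ_allow·J/r = 9.35×10^7 × 2.844×10^-4 / 0.116 = 229200 N·m.
ω = 2π·9.86/60 = 1.033 rad/s, so P_max = T_max·ω = 2.367×10^5 W.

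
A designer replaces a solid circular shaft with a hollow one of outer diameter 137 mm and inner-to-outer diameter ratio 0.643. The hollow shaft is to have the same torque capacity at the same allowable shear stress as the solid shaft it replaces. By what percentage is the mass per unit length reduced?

33.5 %

Equal τ_max and T ⇒ the solid shaft needs d_s³ = d_o³(1−k⁴), so d_s = 137·(1−0.643⁴)^(1/3) = 128.7 mm.
Area ratio A_h/A_s = d_o²(1−k²)/d_s² = (1−k²)/(1−k⁴)^(2/3) = 0.6646.
Mass saving = 1 − 0.6646 = 33.5 %.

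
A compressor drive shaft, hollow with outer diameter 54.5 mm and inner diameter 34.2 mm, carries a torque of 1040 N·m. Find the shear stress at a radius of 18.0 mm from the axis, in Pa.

2.56e7 Pa

J = π(d_o⁴ − d_i⁴)/32 = π(0.0545⁴ − 0.0342⁴)/32 = 7.318×10^-7 m⁴.
Shear stress varies linearly with radius: τ = T·r/J = 1040 × 0.0180 / 7.318×10^-7 = 2.558×10^7 Pa.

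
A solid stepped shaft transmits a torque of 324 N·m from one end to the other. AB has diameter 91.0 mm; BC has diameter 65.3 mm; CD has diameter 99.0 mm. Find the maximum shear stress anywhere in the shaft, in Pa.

Under the same torque, τ_max = 16T/(πd³) is largest where d is smallest — segment BC (d = 65.3 mm).
τ_max = 16·324.0/(π·(0.0653)³) = 5.926×10^6 Pa.

5.93e6 Pa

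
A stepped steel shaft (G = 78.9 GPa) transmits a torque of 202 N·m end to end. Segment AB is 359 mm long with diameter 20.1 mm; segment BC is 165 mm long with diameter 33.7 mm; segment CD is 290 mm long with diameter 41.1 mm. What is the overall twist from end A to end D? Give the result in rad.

0.0633 rad

J_AB = π(0.0201)⁴/32 = 1.60×10^-8 m⁴; J_BC = π(0.0337)⁴/32 = 1.27×10^-7 m⁴; J_CD = π(0.0411)⁴/32 = 2.80×10^-7 m⁴.
θ = (T/G)·Σ L_i/J_i = (202.0/78.9×10⁹)·(0.359/1.60×10^-8 + 0.165/1.27×10^-7 + 0.290/2.80×10^-7) = 0.06334 rad.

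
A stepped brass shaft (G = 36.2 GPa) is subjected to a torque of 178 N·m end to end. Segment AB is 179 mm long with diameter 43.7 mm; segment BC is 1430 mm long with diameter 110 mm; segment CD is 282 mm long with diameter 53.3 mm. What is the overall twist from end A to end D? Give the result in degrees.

J_AB = π(0.0437)⁴/32 = 3.58×10^-7 m⁴; J_BC = π(0.110)⁴/32 = 1.44×10^-5 m⁴; J_CD = π(0.0533)⁴/32 = 7.92×10^-7 m⁴.
θ = (T/G)·Σ L_i/J_i = (178.0/36.2×10⁹)·(0.179/3.58×10^-7 + 1.43/1.44×10^-5 + 0.282/7.92×10^-7) = 4.698×10^-3 rad.

0.269°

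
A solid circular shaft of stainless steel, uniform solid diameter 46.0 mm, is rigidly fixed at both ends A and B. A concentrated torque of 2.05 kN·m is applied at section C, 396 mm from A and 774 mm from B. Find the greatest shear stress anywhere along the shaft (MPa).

71.0 MPa

With uniform GJ and both ends fixed, compatibility θ_AC = θ_CB gives T_A·a = T_B·b, together with T_A + T_B = T₀.
T_A = T₀·b/(a+b) = 2050·774/1170 = 1356 N·m; T_B = 693.8 N·m.
τ in each portion: τ_AC = 7.10×10^7 Pa, τ_CB = 3.63×10^7 Pa; maximum is in AC.
τ_max = T_AC·r/J = 1356·0.0230/4.40×10^-7 = 7.096×10^7 Pa.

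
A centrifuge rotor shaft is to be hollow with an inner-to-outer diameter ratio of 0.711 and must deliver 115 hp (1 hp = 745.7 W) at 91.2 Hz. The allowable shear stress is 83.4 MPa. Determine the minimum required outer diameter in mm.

23.1 mm

ω = 2π·91.2 = 573.0 rad/s, so T = P/ω = 115×745.7 / 573.0 = 149.7 N·m.
For a hollow shaft with d_i/d_o = 0.711: τ_max = 16T/(π d_o³ (1−k⁴)), so d_o = [16T/(π τ_allow (1−k⁴))]^(1/3) = [16·149.7/(π·8.34×10^7·0.7444)]^(1/3) = 0.02307 m.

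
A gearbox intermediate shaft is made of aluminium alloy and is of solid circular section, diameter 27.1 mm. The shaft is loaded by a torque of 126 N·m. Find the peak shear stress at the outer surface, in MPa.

32.2 MPa

J = πd⁴/32 = π(0.0271)⁴/32 = 5.295×10^-8 m⁴.
τ_max = T·r/J = 126.0 × 0.0136 / 5.295×10^-8 = 3.224×10^7 Pa.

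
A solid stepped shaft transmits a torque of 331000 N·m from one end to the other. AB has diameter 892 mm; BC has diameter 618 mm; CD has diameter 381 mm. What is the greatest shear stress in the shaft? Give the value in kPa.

30500 kPa

Under the same torque, τ_max = 16T/(πd³) is largest where d is smallest — segment CD (d = 381 mm).
τ_max = 16·331000/(π·(0.381)³) = 3.048×10^7 Pa.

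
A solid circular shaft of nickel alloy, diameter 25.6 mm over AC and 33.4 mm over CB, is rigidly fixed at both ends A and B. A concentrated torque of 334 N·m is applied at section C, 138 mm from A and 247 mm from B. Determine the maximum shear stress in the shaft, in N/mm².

Compatibility: T_A·a/J_AC = T_B·b/J_CB with T_A + T_B = T₀.
J_AC = 4.22×10^-8 m⁴, J_CB = 1.22×10^-7 m⁴, so T_A = T₀·(J_AC/a)/((J_AC/a)+(J_CB/b)) = 127.5 N·m, T_B = 206.5 N·m.
τ in each portion: τ_AC = 3.87×10^7 Pa, τ_CB = 2.82×10^7 Pa; maximum is in AC.
τ_max = T_AC·r/J = 127.5·0.0128/4.22×10^-8 = 3.872×10^7 Pa.

38.7 N/mm²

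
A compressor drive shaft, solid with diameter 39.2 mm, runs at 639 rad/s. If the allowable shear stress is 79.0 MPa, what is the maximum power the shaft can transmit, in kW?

J = πd⁴/32 = π(0.0392)⁴/32 = 2.318×10^-7 m⁴.
T_max = τ_allow·J/r = 7.90×10^7 × 2.318×10^-7 / 0.0196 = 934.4 N·m.
ω = 639 rad/s, so P_max = T_max·ω = 5.971×10^5 W.

597 kW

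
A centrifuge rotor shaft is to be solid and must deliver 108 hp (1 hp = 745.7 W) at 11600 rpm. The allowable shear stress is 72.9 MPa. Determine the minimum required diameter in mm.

ω = 2π·11600/60 = 1215 rad/s, so T = P/ω = 108×745.7 / 1215 = 66.30 N·m.
For a solid shaft τ_max = 16T/(πd³), so d = (16T/(π τ_allow))^(1/3) = (16·66.30/(π·7.29×10^7))^(1/3) = 0.01667 m.

16.7 mm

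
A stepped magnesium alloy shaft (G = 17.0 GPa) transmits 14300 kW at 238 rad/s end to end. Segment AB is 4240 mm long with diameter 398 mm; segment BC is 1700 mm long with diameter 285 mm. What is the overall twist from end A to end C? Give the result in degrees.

ω = 238 rad/s, so T = P/ω = 14300×10³ / 238.0 = 60080 N·m.
J_AB = π(0.398)⁴/32 = 2.46×10^-3 m⁴; J_BC = π(0.285)⁴/32 = 6.48×10^-4 m⁴.
θ = (T/G)·Σ L_i/J_i = (60080/17.0×10⁹)·(4.24/2.46×10^-3 + 1.70/6.48×10^-4) = 0.01536 rad.

0.880°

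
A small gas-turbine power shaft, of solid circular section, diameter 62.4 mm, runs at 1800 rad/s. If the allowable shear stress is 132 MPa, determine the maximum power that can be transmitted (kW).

J = πd⁴/32 = π(0.0624)⁴/32 = 1.488×10^-6 m⁴.
T_max = τ_allow·J/r = 1.32×10^8 × 1.488×10^-6 / 0.0312 = 6297 N·m.
ω = 1800 rad/s, so P_max = T_max·ω = 1.134×10^7 W.

11300 kW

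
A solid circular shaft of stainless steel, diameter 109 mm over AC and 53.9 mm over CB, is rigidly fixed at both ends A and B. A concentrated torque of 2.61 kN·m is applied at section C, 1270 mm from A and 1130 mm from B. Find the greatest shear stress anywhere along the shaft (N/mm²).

9.62 N/mm²

Compatibility: T_A·a/J_AC = T_B·b/J_CB with T_A + T_B = T₀.
J_AC = 1.39×10^-5 m⁴, J_CB = 8.29×10^-7 m⁴, so T_A = T₀·(J_AC/a)/((J_AC/a)+(J_CB/b)) = 2446 N·m, T_B = 164.3 N·m.
τ in each portion: τ_AC = 9.62×10^6 Pa, τ_CB = 5.35×10^6 Pa; maximum is in AC.
τ_max = T_AC·r/J = 2446·0.0545/1.39×10^-5 = 9.618×10^6 Pa.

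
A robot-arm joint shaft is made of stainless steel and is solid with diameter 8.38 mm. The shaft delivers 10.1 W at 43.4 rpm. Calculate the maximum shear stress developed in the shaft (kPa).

ω = 2π·43.4/60 = 4.545 rad/s, so T = P/ω = 10.1 / 4.545 = 2.222 N·m.
J = πd⁴/32 = π(0.00838)⁴/32 = 4.841×10^-10 m⁴.
τ_max = T·r/J = 2.222 × 0.00419 / 4.841×10^-10 = 1.923×10^7 Pa.

19200 kPa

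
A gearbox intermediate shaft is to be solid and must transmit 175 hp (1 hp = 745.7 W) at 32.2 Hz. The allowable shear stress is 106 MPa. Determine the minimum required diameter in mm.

ω = 2π·32.2 = 202.3 rad/s, so T = P/ω = 175×745.7 / 202.3 = 645.0 N·m.
For a solid shaft τ_max = 16T/(πd³), so d = (16T/(π τ_allow))^(1/3) = (16·645.0/(π·1.06×10^8))^(1/3) = 0.03141 m.

31.4 mm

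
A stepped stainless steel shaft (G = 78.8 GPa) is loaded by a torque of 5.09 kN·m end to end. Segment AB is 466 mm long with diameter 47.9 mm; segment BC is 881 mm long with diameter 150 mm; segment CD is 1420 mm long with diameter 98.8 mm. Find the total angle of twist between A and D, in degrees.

J_AB = π(0.0479)⁴/32 = 5.17×10^-7 m⁴; J_BC = π(0.150)⁴/32 = 4.97×10^-5 m⁴; J_CD = π(0.0988)⁴/32 = 9.35×10^-6 m⁴.
θ = (T/G)·Σ L_i/J_i = (5090/78.8×10⁹)·(0.466/5.17×10^-7 + 0.881/4.97×10^-5 + 1.42/9.35×10^-6) = 0.06919 rad.

3.96°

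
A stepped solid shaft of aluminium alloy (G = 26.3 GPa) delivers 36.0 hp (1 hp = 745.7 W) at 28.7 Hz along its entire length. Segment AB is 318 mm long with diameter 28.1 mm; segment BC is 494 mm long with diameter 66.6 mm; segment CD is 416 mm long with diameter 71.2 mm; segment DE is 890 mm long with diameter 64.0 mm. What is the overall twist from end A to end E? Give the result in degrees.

2.00°

ω = 2π·28.7 = 180.3 rad/s, so T = P/ω = 36.0×745.7 / 180.3 = 148.9 N·m.
J_AB = π(0.0281)⁴/32 = 6.12×10^-8 m⁴; J_BC = π(0.0666)⁴/32 = 1.93×10^-6 m⁴; J_CD = π(0.0712)⁴/32 = 2.52×10^-6 m⁴; J_DE = π(0.0640)⁴/32 = 1.65×10^-6 m⁴.
θ = (T/G)·Σ L_i/J_i = (148.9/26.3×10⁹)·(0.318/6.12×10^-8 + 0.494/1.93×10^-6 + 0.416/2.52×10^-6 + 0.890/1.65×10^-6) = 0.03485 rad.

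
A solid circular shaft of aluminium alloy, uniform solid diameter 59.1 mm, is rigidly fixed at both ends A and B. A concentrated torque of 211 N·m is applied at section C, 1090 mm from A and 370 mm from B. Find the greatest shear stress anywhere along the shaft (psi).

564 psi

With uniform GJ and both ends fixed, compatibility θ_AC = θ_CB gives T_A·a = T_B·b, together with T_A + T_B = T₀.
T_A = T₀·b/(a+b) = 211.0·370/1460 = 53.47 N·m; T_B = 157.5 N·m.
τ in each portion: τ_AC = 1.32×10^6 Pa, τ_CB = 3.89×10^6 Pa; maximum is in CB.
τ_max = T_CB·r/J = 157.5·0.0295/1.20×10^-6 = 3.887×10^6 Pa.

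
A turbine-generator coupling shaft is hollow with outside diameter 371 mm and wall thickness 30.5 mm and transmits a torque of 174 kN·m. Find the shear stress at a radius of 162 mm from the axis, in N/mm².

29.6 N/mm²

J = π(d_o⁴ − d_i⁴)/32 = π(0.371⁴ − 0.310⁴)/32 = 9.533×10^-4 m⁴.
Shear stress varies linearly with radius: τ = T·r/J = 174000 × 0.162 / 9.533×10^-4 = 2.957×10^7 Pa.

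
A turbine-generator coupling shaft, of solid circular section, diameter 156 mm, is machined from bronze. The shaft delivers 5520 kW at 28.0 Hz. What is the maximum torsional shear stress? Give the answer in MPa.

42.1 MPa

ω = 2π·28.0 = 175.9 rad/s, so T = P/ω = 5520×10³ / 175.9 = 31380 N·m.
J = πd⁴/32 = π(0.156)⁴/32 = 5.814×10^-5 m⁴.
τ_max = T·r/J = 31380 × 0.0780 / 5.814×10^-5 = 4.209×10^7 Pa.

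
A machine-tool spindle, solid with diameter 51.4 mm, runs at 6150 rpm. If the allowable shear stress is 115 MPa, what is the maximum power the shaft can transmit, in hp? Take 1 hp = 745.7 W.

2650 hp

J = πd⁴/32 = π(0.0514)⁴/32 = 6.853×10^-7 m⁴.
T_max = τ_allow·J/r = 1.15×10^8 × 6.853×10^-7 / 0.0257 = 3066 N·m.
ω = 2π·6150/60 = 644.0 rad/s, so P_max = T_max·ω = 1.975×10^6 W.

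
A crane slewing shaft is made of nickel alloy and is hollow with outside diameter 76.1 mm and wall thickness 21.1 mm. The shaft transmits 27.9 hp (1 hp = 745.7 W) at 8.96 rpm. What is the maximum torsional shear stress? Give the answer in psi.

38700 psi

ω = 2π·8.96/60 = 0.9383 rad/s, so T = P/ω = 27.9×745.7 / 0.9383 = 22170 N·m.
J = π(d_o⁴ − d_i⁴)/32 = π(0.0761⁴ − 0.0339⁴)/32 = 3.163×10^-6 m⁴.
τ_max = T·r/J = 22170 × 0.0381 / 3.163×10^-6 = 2.667×10^8 Pa.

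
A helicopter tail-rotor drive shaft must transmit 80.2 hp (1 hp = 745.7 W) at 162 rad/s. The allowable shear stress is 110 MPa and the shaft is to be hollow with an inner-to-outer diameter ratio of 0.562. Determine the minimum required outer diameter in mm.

ω = 162 rad/s, so T = P/ω = 80.2×745.7 / 162.0 = 369.2 N·m.
For a hollow shaft with d_i/d_o = 0.562: τ_max = 16T/(π d_o³ (1−k⁴)), so d_o = [16T/(π τ_allow (1−k⁴))]^(1/3) = [16·369.2/(π·1.10×10^8·0.9002)]^(1/3) = 0.02668 m.

26.7 mm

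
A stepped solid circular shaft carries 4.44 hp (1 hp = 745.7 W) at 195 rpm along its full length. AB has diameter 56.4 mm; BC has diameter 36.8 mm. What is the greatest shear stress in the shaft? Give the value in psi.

ω = 2π·195/60 = 20.42 rad/s, so T = P/ω = 4.44×745.7 / 20.42 = 162.1 N·m.
Under the same torque, τ_max = 16T/(πd³) is largest where d is smallest — segment BC (d = 36.8 mm).
τ_max = 16·162.1/(π·(0.0368)³) = 1.657×10^7 Pa.

2400 psi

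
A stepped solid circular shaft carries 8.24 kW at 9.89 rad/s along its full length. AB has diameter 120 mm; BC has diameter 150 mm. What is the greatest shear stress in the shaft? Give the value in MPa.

ω = 9.89 rad/s, so T = P/ω = 8.24×10³ / 9.890 = 833.2 N·m.
Under the same torque, τ_max = 16T/(πd³) is largest where d is smallest — segment AB (d = 120 mm).
τ_max = 16·833.2/(π·(0.120)³) = 2.456×10^6 Pa.

2.46 MPa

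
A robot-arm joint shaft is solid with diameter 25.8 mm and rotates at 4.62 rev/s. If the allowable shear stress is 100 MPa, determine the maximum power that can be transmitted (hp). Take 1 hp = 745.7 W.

J = πd⁴/32 = π(0.0258)⁴/32 = 4.350×10^-8 m⁴.
T_max = τ_allow·J/r = 1.00×10^8 × 4.350×10^-8 / 0.0129 = 337.2 N·m.
ω = 2π·4.62 = 29.03 rad/s, so P_max = T_max·ω = 9788 W.

13.1 hp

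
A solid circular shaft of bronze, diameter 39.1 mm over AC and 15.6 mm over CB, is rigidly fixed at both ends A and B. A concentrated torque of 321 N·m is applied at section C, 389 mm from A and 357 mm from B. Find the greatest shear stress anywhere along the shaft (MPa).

26.6 MPa

Compatibility: T_A·a/J_AC = T_B·b/J_CB with T_A + T_B = T₀.
J_AC = 2.29×10^-7 m⁴, J_CB = 5.81×10^-9 m⁴, so T_A = T₀·(J_AC/a)/((J_AC/a)+(J_CB/b)) = 312.4 N·m, T_B = 8.625 N·m.
τ in each portion: τ_AC = 2.66×10^7 Pa, τ_CB = 1.16×10^7 Pa; maximum is in AC.
τ_max = T_AC·r/J = 312.4·0.0196/2.29×10^-7 = 2.661×10^7 Pa.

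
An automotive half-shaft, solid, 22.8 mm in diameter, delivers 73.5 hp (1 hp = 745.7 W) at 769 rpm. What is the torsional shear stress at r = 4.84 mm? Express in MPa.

124 MPa

ω = 2π·769/60 = 80.53 rad/s, so T = P/ω = 73.5×745.7 / 80.53 = 680.6 N·m.
J = πd⁴/32 = π(0.0228)⁴/32 = 2.653×10^-8 m⁴.
Shear stress varies linearly with radius: τ = T·r/J = 680.6 × 0.00484 / 2.653×10^-8 = 1.242×10^8 Pa.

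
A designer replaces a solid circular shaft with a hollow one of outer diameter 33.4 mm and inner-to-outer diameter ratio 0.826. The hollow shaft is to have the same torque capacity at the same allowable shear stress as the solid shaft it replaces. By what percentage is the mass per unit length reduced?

51.8 %

Equal τ_max and T ⇒ the solid shaft needs d_s³ = d_o³(1−k⁴), so d_s = 33.4·(1−0.826⁴)^(1/3) = 27.11 mm.
Area ratio A_h/A_s = d_o²(1−k²)/d_s² = (1−k²)/(1−k⁴)^(2/3) = 0.4824.
Mass saving = 1 − 0.4824 = 51.8 %.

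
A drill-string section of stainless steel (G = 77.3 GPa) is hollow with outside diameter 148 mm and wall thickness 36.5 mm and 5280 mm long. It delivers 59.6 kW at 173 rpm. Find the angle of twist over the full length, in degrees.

0.293°

ω = 2π·173/60 = 18.12 rad/s, so T = P/ω = 59.6×10³ / 18.12 = 3290 N·m.
J = π(d_o⁴ − d_i⁴)/32 = π(0.148⁴ − 0.0750⁴)/32 = 4.400×10^-5 m⁴.
θ = T·L/(G·J) = 3290 × 5.28 / (77.3×10⁹ × 4.400×10^-5) = 5.107×10^-3 rad.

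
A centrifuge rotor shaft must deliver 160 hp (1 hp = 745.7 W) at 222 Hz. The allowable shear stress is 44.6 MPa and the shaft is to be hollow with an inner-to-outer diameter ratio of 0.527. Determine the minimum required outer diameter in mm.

22.0 mm

ω = 2π·222 = 1395 rad/s, so T = P/ω = 160×745.7 / 1395 = 85.54 N·m.
For a hollow shaft with d_i/d_o = 0.527: τ_max = 16T/(π d_o³ (1−k⁴)), so d_o = [16T/(π τ_allow (1−k⁴))]^(1/3) = [16·85.54/(π·4.46×10^7·0.9229)]^(1/3) = 0.02196 m.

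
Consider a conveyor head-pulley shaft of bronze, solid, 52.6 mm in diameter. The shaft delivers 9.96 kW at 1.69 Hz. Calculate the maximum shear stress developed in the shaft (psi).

4760 psi

ω = 2π·1.69 = 10.62 rad/s, so T = P/ω = 9.96×10³ / 10.62 = 938.0 N·m.
J = πd⁴/32 = π(0.0526)⁴/32 = 7.515×10^-7 m⁴.
τ_max = T·r/J = 938.0 × 0.0263 / 7.515×10^-7 = 3.283×10^7 Pa.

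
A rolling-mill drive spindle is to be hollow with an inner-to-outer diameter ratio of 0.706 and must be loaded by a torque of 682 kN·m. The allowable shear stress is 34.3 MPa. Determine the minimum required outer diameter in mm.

For a hollow shaft with d_i/d_o = 0.706: τ_max = 16T/(π d_o³ (1−k⁴)), so d_o = [16T/(π τ_allow (1−k⁴))]^(1/3) = [16·682000/(π·3.43×10^7·0.7516)]^(1/3) = 0.5127 m.

513 mm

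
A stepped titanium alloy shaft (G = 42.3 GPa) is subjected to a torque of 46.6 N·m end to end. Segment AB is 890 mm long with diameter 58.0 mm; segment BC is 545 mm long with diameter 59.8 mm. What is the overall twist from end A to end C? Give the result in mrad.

1.36 mrad

J_AB = π(0.0580)⁴/32 = 1.11×10^-6 m⁴; J_BC = π(0.0598)⁴/32 = 1.26×10^-6 m⁴.
θ = (T/G)·Σ L_i/J_i = (46.60/42.3×10⁹)·(0.890/1.11×10^-6 + 0.545/1.26×10^-6) = 1.361×10^-3 rad.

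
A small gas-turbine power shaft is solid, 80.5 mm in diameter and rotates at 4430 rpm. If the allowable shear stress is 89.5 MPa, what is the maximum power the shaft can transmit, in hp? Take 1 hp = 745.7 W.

5700 hp

J = πd⁴/32 = π(0.0805)⁴/32 = 4.123×10^-6 m⁴.
T_max = τ_allow·J/r = 8.95×10^7 × 4.123×10^-6 / 0.0403 = 9167 N·m.
ω = 2π·4430/60 = 463.9 rad/s, so P_max = T_max·ω = 4.253×10^6 W.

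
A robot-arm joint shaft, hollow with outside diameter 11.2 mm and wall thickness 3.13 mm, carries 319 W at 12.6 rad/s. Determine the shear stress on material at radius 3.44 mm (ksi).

ω = 12.6 rad/s, so T = P/ω = 319 / 12.60 = 25.32 N·m.
J = π(d_o⁴ − d_i⁴)/32 = π(0.0112⁴ − 0.00494⁴)/32 = 1.486×10^-9 m⁴.
Shear stress varies linearly with radius: τ = T·r/J = 25.32 × 0.00344 / 1.486×10^-9 = 5.860×10^7 Pa.

8.50 ksi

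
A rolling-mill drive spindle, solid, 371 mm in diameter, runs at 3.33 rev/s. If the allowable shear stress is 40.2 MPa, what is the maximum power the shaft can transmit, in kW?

8430 kW

J = πd⁴/32 = π(0.371)⁴/32 = 1.860×10^-3 m⁴.
T_max = τ_allow·J/r = 4.02×10^7 × 1.860×10^-3 / 0.185 = 403100 N·m.
ω = 2π·3.33 = 20.92 rad/s, so P_max = T_max·ω = 8.433×10^6 W.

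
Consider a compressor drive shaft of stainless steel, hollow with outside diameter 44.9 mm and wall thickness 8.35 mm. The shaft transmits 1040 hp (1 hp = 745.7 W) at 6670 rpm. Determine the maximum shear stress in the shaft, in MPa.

74.0 MPa

ω = 2π·6670/60 = 698.5 rad/s, so T = P/ω = 1040×745.7 / 698.5 = 1110 N·m.
J = π(d_o⁴ − d_i⁴)/32 = π(0.0449⁴ − 0.0282⁴)/32 = 3.369×10^-7 m⁴.
τ_max = T·r/J = 1110 × 0.0224 / 3.369×10^-7 = 7.398×10^7 Pa.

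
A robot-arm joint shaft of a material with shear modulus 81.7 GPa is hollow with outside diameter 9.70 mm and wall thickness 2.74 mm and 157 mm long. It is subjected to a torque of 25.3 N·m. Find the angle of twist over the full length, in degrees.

J = π(d_o⁴ − d_i⁴)/32 = π(0.00970⁴ − 0.00422⁴)/32 = 8.380×10^-10 m⁴.
θ = T·L/(G·J) = 25.30 × 0.157 / (81.7×10⁹ × 8.380×10^-10) = 0.05802 rad.

3.32°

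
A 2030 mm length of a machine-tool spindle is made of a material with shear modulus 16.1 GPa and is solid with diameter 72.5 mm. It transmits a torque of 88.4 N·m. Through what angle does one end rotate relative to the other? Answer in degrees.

J = πd⁴/32 = π(0.0725)⁴/32 = 2.712×10^-6 m⁴.
θ = T·L/(G·J) = 88.40 × 2.03 / (16.1×10⁹ × 2.712×10^-6) = 4.109×10^-3 rad.

0.235°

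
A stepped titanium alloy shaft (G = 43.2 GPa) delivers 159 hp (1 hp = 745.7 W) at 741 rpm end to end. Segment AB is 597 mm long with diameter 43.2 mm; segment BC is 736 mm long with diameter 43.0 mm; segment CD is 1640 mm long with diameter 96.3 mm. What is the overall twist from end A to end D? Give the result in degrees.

8.38°

ω = 2π·741/60 = 77.60 rad/s, so T = P/ω = 159×745.7 / 77.60 = 1528 N·m.
J_AB = π(0.0432)⁴/32 = 3.42×10^-7 m⁴; J_BC = π(0.0430)⁴/32 = 3.36×10^-7 m⁴; J_CD = π(0.0963)⁴/32 = 8.44×10^-6 m⁴.
θ = (T/G)·Σ L_i/J_i = (1528/43.2×10⁹)·(0.597/3.42×10^-7 + 0.736/3.36×10^-7 + 1.64/8.44×10^-6) = 0.1462 rad.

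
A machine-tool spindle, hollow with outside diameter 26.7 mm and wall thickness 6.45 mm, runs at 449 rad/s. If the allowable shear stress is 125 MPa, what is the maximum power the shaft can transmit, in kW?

195 kW

J = π(d_o⁴ − d_i⁴)/32 = π(0.0267⁴ − 0.0138⁴)/32 = 4.633×10^-8 m⁴.
T_max = τ_allow·J/r = 1.25×10^8 × 4.633×10^-8 / 0.0133 = 433.8 N·m.
ω = 449 rad/s, so P_max = T_max·ω = 1.948×10^5 W.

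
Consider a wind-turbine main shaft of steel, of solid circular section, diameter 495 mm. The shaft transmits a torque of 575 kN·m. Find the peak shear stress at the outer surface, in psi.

3500 psi

J = πd⁴/32 = π(0.495)⁴/32 = 5.894×10^-3 m⁴.
τ_max = T·r/J = 575000 × 0.247 / 5.894×10^-3 = 2.414×10^7 Pa.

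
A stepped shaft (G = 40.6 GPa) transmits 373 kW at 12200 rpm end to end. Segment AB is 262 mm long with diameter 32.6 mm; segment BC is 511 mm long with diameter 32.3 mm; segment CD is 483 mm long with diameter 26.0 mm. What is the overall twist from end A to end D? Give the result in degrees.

ω = 2π·12200/60 = 1278 rad/s, so T = P/ω = 373×10³ / 1278 = 292.0 N·m.
J_AB = π(0.0326)⁴/32 = 1.11×10^-7 m⁴; J_BC = π(0.0323)⁴/32 = 1.07×10^-7 m⁴; J_CD = π(0.0260)⁴/32 = 4.49×10^-8 m⁴.
θ = (T/G)·Σ L_i/J_i = (292.0/40.6×10⁹)·(0.262/1.11×10^-7 + 0.511/1.07×10^-7 + 0.483/4.49×10^-8) = 0.1288 rad.

7.38°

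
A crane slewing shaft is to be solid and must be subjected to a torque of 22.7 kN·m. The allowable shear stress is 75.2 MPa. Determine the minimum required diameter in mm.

For a solid shaft τ_max = 16T/(πd³), so d = (16T/(π τ_allow))^(1/3) = (16·22700/(π·7.52×10^7))^(1/3) = 0.1154 m.

115 mm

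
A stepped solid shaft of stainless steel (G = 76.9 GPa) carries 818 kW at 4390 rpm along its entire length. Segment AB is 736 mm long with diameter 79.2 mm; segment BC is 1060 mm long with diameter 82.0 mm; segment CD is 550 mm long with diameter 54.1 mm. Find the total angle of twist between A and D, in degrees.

1.44°

ω = 2π·4390/60 = 459.7 rad/s, so T = P/ω = 818×10³ / 459.7 = 1779 N·m.
J_AB = π(0.0792)⁴/32 = 3.86×10^-6 m⁴; J_BC = π(0.0820)⁴/32 = 4.44×10^-6 m⁴; J_CD = π(0.0541)⁴/32 = 8.41×10^-7 m⁴.
θ = (T/G)·Σ L_i/J_i = (1779/76.9×10⁹)·(0.736/3.86×10^-6 + 1.06/4.44×10^-6 + 0.550/8.41×10^-7) = 0.02507 rad.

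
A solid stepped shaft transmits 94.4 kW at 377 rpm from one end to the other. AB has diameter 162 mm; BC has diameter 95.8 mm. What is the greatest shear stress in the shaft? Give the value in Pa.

ω = 2π·377/60 = 39.48 rad/s, so T = P/ω = 94.4×10³ / 39.48 = 2391 N·m.
Under the same torque, τ_max = 16T/(πd³) is largest where d is smallest — segment BC (d = 95.8 mm).
τ_max = 16·2391/(π·(0.0958)³) = 1.385×10^7 Pa.

1.39e7 Pa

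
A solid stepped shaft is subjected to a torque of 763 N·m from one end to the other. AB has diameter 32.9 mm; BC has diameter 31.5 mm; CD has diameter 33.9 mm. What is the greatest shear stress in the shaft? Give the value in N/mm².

Under the same torque, τ_max = 16T/(πd³) is largest where d is smallest — segment BC (d = 31.5 mm).
τ_max = 16·763.0/(π·(0.0315)³) = 1.243×10^8 Pa.

124 N/mm²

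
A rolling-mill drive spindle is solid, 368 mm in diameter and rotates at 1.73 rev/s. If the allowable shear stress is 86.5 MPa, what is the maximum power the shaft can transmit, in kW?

9200 kW

J = πd⁴/32 = π(0.368)⁴/32 = 1.800×10^-3 m⁴.
T_max = τ_allow·J/r = 8.65×10^7 × 1.800×10^-3 / 0.184 = 846400 N·m.
ω = 2π·1.73 = 10.87 rad/s, so P_max = T_max·ω = 9.201×10^6 W.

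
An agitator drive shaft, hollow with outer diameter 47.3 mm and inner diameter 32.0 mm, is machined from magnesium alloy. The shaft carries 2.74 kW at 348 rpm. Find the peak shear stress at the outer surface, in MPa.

4.58 MPa

ω = 2π·348/60 = 36.44 rad/s, so T = P/ω = 2.74×10³ / 36.44 = 75.19 N·m.
J = π(d_o⁴ − d_i⁴)/32 = π(0.0473⁴ − 0.0320⁴)/32 = 3.885×10^-7 m⁴.
τ_max = T·r/J = 75.19 × 0.0236 / 3.885×10^-7 = 4.577×10^6 Pa.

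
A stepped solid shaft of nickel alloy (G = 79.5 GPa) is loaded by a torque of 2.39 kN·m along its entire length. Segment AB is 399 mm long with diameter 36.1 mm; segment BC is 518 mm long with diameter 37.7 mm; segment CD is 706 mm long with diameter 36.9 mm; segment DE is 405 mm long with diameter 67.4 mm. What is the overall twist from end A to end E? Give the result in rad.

J_AB = π(0.0361)⁴/32 = 1.67×10^-7 m⁴; J_BC = π(0.0377)⁴/32 = 1.98×10^-7 m⁴; J_CD = π(0.0369)⁴/32 = 1.82×10^-7 m⁴; J_DE = π(0.0674)⁴/32 = 2.03×10^-6 m⁴.
θ = (T/G)·Σ L_i/J_i = (2390/79.5×10⁹)·(0.399/1.67×10^-7 + 0.518/1.98×10^-7 + 0.706/1.82×10^-7 + 0.405/2.03×10^-6) = 0.2731 rad.

0.273 rad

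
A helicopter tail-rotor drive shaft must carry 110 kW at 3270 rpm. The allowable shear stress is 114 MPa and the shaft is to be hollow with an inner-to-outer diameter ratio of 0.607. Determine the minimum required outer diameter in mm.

ω = 2π·3270/60 = 342.4 rad/s, so T = P/ω = 110×10³ / 342.4 = 321.2 N·m.
For a hollow shaft with d_i/d_o = 0.607: τ_max = 16T/(π d_o³ (1−k⁴)), so d_o = [16T/(π τ_allow (1−k⁴))]^(1/3) = [16·321.2/(π·1.14×10^8·0.8642)]^(1/3) = 0.02551 m.

25.5 mm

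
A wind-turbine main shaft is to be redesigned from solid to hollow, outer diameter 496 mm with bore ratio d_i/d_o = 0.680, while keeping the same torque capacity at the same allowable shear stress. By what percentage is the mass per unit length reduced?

Equal τ_max and T ⇒ the solid shaft needs d_s³ = d_o³(1−k⁴), so d_s = 496·(1−0.680⁴)^(1/3) = 457.8 mm.
Area ratio A_h/A_s = d_o²(1−k²)/d_s² = (1−k²)/(1−k⁴)^(2/3) = 0.6311.
Mass saving = 1 − 0.6311 = 36.9 %.

36.9 %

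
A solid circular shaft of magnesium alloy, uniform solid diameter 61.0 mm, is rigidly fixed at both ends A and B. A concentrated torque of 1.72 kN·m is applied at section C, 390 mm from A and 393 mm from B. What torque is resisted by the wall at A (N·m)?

With uniform GJ and both ends fixed, compatibility θ_AC = θ_CB gives T_A·a = T_B·b, together with T_A + T_B = T₀.
T_A = T₀·b/(a+b) = 1720·393/783.0 = 863.3 N·m; T_B = 856.7 N·m.

863 N·m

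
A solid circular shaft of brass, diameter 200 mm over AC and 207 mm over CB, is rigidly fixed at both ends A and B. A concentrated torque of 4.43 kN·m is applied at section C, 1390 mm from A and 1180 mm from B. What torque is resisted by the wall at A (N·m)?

1880 N·m

Compatibility: T_A·a/J_AC = T_B·b/J_CB with T_A + T_B = T₀.
J_AC = 1.57×10^-4 m⁴, J_CB = 1.80×10^-4 m⁴, so T_A = T₀·(J_AC/a)/((J_AC/a)+(J_CB/b)) = 1884 N·m, T_B = 2546 N·m.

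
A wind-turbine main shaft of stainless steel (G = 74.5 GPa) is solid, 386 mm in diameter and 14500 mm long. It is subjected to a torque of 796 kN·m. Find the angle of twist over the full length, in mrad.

71.1 mrad

J = πd⁴/32 = π(0.386)⁴/32 = 2.179×10^-3 m⁴.
θ = T·L/(G·J) = 796000 × 14.5 / (74.5×10⁹ × 2.179×10^-3) = 0.07108 rad.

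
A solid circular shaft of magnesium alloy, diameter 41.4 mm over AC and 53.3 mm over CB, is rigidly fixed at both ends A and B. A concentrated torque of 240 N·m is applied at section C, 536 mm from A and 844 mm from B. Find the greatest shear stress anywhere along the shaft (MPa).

6.28 MPa

Compatibility: T_A·a/J_AC = T_B·b/J_CB with T_A + T_B = T₀.
J_AC = 2.88×10^-7 m⁴, J_CB = 7.92×10^-7 m⁴, so T_A = T₀·(J_AC/a)/((J_AC/a)+(J_CB/b)) = 87.44 N·m, T_B = 152.6 N·m.
τ in each portion: τ_AC = 6.28×10^6 Pa, τ_CB = 5.13×10^6 Pa; maximum is in AC.
τ_max = T_AC·r/J = 87.44·0.0207/2.88×10^-7 = 6.276×10^6 Pa.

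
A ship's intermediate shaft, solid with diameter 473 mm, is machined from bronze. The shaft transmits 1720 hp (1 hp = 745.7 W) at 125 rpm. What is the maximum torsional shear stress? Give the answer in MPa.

4.72 MPa

ω = 2π·125/60 = 13.09 rad/s, so T = P/ω = 1720×745.7 / 13.09 = 97980 N·m.
J = πd⁴/32 = π(0.473)⁴/32 = 4.914×10^-3 m⁴.
τ_max = T·r/J = 97980 × 0.236 / 4.914×10^-3 = 4.716×10^6 Pa.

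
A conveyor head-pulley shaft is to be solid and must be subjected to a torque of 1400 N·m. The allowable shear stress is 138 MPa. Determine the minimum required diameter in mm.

For a solid shaft τ_max = 16T/(πd³), so d = (16T/(π τ_allow))^(1/3) = (16·1400/(π·1.38×10^8))^(1/3) = 0.03725 m.

37.2 mm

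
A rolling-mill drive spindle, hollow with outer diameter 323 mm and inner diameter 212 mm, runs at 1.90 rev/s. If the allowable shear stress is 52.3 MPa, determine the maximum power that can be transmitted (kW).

J = π(d_o⁴ − d_i⁴)/32 = π(0.323⁴ − 0.212⁴)/32 = 8.703×10^-4 m⁴.
T_max = τ_allow·J/r = 5.23×10^7 × 8.703×10^-4 / 0.162 = 281800 N·m.
ω = 2π·1.90 = 11.94 rad/s, so P_max = T_max·ω = 3.365×10^6 W.

3360 kW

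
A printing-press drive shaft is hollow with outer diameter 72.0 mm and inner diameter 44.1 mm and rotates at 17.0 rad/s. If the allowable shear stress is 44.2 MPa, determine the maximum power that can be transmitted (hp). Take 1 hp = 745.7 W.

J = π(d_o⁴ − d_i⁴)/32 = π(0.0720⁴ − 0.0441⁴)/32 = 2.267×10^-6 m⁴.
T_max = τ_allow·J/r = 4.42×10^7 × 2.267×10^-6 / 0.0360 = 2783 N·m.
ω = 17.0 rad/s, so P_max = T_max·ω = 4.732×10^4 W.

63.5 hp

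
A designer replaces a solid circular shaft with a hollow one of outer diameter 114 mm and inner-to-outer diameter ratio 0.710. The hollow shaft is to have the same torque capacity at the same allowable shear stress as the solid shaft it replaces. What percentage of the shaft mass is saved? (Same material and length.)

Equal τ_max and T ⇒ the solid shaft needs d_s³ = d_o³(1−k⁴), so d_s = 114·(1−0.710⁴)^(1/3) = 103.4 mm.
Area ratio A_h/A_s = d_o²(1−k²)/d_s² = (1−k²)/(1−k⁴)^(2/3) = 0.6029.
Mass saving = 1 − 0.6029 = 39.7 %.

39.7 %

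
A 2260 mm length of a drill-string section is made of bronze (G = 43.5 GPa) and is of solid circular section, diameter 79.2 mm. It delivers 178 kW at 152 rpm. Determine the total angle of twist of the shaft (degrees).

8.62°

ω = 2π·152/60 = 15.92 rad/s, so T = P/ω = 178×10³ / 15.92 = 11180 N·m.
J = πd⁴/32 = π(0.0792)⁴/32 = 3.863×10^-6 m⁴.
θ = T·L/(G·J) = 11180 × 2.26 / (43.5×10⁹ × 3.863×10^-6) = 0.1504 rad.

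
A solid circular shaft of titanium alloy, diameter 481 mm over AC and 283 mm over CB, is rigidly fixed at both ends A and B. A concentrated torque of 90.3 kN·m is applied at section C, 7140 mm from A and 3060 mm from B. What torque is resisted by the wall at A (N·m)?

Compatibility: T_A·a/J_AC = T_B·b/J_CB with T_A + T_B = T₀.
J_AC = 5.26×10^-3 m⁴, J_CB = 6.30×10^-4 m⁴, so T_A = T₀·(J_AC/a)/((J_AC/a)+(J_CB/b)) = 70570 N·m, T_B = 19730 N·m.

70600 N·m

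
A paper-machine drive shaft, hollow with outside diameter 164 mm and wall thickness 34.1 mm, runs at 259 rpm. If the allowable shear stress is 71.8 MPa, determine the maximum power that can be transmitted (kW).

J = π(d_o⁴ − d_i⁴)/32 = π(0.164⁴ − 0.0958⁴)/32 = 6.275×10^-5 m⁴.
T_max = τ_allow·J/r = 7.18×10^7 × 6.275×10^-5 / 0.0820 = 54940 N·m.
ω = 2π·259/60 = 27.12 rad/s, so P_max = T_max·ω = 1.490×10^6 W.

1490 kW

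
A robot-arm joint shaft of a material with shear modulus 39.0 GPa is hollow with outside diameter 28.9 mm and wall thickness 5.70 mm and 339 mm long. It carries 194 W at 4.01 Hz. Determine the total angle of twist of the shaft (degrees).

0.0647°

ω = 2π·4.01 = 25.20 rad/s, so T = P/ω = 194 / 25.20 = 7.700 N·m.
J = π(d_o⁴ − d_i⁴)/32 = π(0.0289⁴ − 0.0175⁴)/32 = 5.928×10^-8 m⁴.
θ = T·L/(G·J) = 7.700 × 0.339 / (39.0×10⁹ × 5.928×10^-8) = 1.129×10^-3 rad.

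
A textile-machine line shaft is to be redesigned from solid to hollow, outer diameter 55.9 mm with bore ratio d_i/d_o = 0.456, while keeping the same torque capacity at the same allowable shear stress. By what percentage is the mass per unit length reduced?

Equal τ_max and T ⇒ the solid shaft needs d_s³ = d_o³(1−k⁴), so d_s = 55.9·(1−0.456⁴)^(1/3) = 55.08 mm.
Area ratio A_h/A_s = d_o²(1−k²)/d_s² = (1−k²)/(1−k⁴)^(2/3) = 0.8158.
Mass saving = 1 − 0.8158 = 18.4 %.

18.4 %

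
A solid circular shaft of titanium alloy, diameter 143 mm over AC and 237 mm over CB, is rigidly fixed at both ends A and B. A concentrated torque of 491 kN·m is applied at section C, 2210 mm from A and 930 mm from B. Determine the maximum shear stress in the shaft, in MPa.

Compatibility: T_A·a/J_AC = T_B·b/J_CB with T_A + T_B = T₀.
J_AC = 4.11×10^-5 m⁴, J_CB = 3.10×10^-4 m⁴, so T_A = T₀·(J_AC/a)/((J_AC/a)+(J_CB/b)) = 25940 N·m, T_B = 465100 N·m.
τ in each portion: τ_AC = 4.52×10^7 Pa, τ_CB = 1.78×10^8 Pa; maximum is in CB.
τ_max = T_CB·r/J = 465100·0.118/3.10×10^-4 = 1.779×10^8 Pa.

178 MPa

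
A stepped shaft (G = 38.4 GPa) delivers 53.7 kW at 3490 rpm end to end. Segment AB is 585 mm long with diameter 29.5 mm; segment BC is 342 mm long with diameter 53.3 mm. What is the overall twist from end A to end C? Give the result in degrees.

ω = 2π·3490/60 = 365.5 rad/s, so T = P/ω = 53.7×10³ / 365.5 = 146.9 N·m.
J_AB = π(0.0295)⁴/32 = 7.44×10^-8 m⁴; J_BC = π(0.0533)⁴/32 = 7.92×10^-7 m⁴.
θ = (T/G)·Σ L_i/J_i = (146.9/38.4×10⁹)·(0.585/7.44×10^-8 + 0.342/7.92×10^-7) = 0.03176 rad.

1.82°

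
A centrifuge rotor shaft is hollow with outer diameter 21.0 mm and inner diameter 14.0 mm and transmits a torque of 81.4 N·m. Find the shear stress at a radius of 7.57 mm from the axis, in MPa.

40.2 MPa

J = π(d_o⁴ − d_i⁴)/32 = π(0.0210⁴ − 0.0140⁴)/32 = 1.532×10^-8 m⁴.
Shear stress varies linearly with radius: τ = T·r/J = 81.40 × 0.00757 / 1.532×10^-8 = 4.022×10^7 Pa.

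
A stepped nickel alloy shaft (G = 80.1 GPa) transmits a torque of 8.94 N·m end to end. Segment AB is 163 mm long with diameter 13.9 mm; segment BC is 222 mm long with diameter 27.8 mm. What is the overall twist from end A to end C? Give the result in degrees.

J_AB = π(0.0139)⁴/32 = 3.66×10^-9 m⁴; J_BC = π(0.0278)⁴/32 = 5.86×10^-8 m⁴.
θ = (T/G)·Σ L_i/J_i = (8.940/80.1×10⁹)·(0.163/3.66×10^-9 + 0.222/5.86×10^-8) = 5.387×10^-3 rad.

0.309°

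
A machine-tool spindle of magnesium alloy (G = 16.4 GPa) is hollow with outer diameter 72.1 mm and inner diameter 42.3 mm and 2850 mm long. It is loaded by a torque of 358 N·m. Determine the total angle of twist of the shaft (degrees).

1.52°

J = π(d_o⁴ − d_i⁴)/32 = π(0.0721⁴ − 0.0423⁴)/32 = 2.339×10^-6 m⁴.
θ = T·L/(G·J) = 358.0 × 2.85 / (16.4×10⁹ × 2.339×10^-6) = 0.02660 rad.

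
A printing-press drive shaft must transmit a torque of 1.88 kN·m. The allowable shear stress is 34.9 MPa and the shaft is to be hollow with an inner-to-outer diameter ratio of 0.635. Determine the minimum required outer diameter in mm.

68.9 mm

For a hollow shaft with d_i/d_o = 0.635: τ_max = 16T/(π d_o³ (1−k⁴)), so d_o = [16T/(π τ_allow (1−k⁴))]^(1/3) = [16·1880/(π·3.49×10^7·0.8374)]^(1/3) = 0.06894 m.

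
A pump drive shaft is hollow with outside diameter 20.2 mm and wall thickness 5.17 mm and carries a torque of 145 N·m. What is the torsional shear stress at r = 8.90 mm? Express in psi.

J = π(d_o⁴ − d_i⁴)/32 = π(0.0202⁴ − 0.00986⁴)/32 = 1.542×10^-8 m⁴.
Shear stress varies linearly with radius: τ = T·r/J = 145.0 × 0.00890 / 1.542×10^-8 = 8.370×10^7 Pa.

12100 psi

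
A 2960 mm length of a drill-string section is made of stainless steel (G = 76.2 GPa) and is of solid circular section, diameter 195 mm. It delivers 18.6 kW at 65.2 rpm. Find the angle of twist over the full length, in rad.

7.45e-4 rad

ω = 2π·65.2/60 = 6.828 rad/s, so T = P/ω = 18.6×10³ / 6.828 = 2724 N·m.
J = πd⁴/32 = π(0.195)⁴/32 = 1.420×10^-4 m⁴.
θ = T·L/(G·J) = 2724 × 2.96 / (76.2×10⁹ × 1.420×10^-4) = 7.455×10^-4 rad.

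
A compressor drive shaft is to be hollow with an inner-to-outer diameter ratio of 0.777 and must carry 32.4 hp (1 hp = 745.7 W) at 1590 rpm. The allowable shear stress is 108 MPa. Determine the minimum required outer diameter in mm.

ω = 2π·1590/60 = 166.5 rad/s, so T = P/ω = 32.4×745.7 / 166.5 = 145.1 N·m.
For a hollow shaft with d_i/d_o = 0.777: τ_max = 16T/(π d_o³ (1−k⁴)), so d_o = [16T/(π τ_allow (1−k⁴))]^(1/3) = [16·145.1/(π·1.08×10^8·0.6355)]^(1/3) = 0.02208 m.

22.1 mm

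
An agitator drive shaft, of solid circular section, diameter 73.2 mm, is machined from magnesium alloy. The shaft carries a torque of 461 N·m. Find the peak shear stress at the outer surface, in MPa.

5.99 MPa

J = πd⁴/32 = π(0.0732)⁴/32 = 2.819×10^-6 m⁴.
τ_max = T·r/J = 461.0 × 0.0366 / 2.819×10^-6 = 5.986×10^6 Pa.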